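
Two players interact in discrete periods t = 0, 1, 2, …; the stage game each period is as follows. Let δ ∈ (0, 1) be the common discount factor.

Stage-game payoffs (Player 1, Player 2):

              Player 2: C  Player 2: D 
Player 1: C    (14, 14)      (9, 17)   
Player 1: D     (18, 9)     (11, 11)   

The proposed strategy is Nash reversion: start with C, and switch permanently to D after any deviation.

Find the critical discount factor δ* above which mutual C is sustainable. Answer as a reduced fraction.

4/7

For Player 1: deviation gain 18−14 = 4, per-period punishment loss 14−11 = 3. IC gives δ ≥ 4/7.
For Player 2: gain 3, loss 3 per period, so δ ≥ 3/6 = 1/2.
The tighter constraint is Player 1's, so cooperation needs δ ≥ 4/7.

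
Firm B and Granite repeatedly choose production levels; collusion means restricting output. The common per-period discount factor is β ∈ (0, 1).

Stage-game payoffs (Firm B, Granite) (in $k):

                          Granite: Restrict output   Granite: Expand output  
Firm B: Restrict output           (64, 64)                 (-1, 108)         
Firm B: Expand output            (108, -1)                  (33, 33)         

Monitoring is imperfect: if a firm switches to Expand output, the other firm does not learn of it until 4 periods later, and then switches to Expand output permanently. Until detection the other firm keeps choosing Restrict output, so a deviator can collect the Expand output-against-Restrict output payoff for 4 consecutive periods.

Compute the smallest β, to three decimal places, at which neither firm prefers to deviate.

0.875

A deviator earns 108 for 4 periods, then 33 forever; cooperating earns 64 forever. Multiplying the IC by (1−β):
64 ≥ 108(1−β^4) + 33β^4, so 75·β^4 ≥ 44 and β^4 ≥ 44/75.
β ≥ (44/75)^(1/4) ≈ 0.875.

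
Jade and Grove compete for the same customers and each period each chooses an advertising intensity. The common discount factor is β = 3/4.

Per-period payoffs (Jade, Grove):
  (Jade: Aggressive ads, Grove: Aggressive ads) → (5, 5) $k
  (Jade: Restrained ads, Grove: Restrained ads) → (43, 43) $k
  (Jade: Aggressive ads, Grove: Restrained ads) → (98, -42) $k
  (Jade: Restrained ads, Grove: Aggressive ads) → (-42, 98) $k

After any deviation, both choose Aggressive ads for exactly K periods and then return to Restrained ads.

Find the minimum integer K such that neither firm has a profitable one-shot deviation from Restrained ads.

3

Need Σ_{k=1}^{K} β^k ≥ (98−43)/(43−5) = 1.4474 at β = 3/4.
At K = 2 the sum is 1.3125 < 1.4474; at K = 3 it is 1.7344 ≥ 1.4474.
So the minimum punishment length is K = 3.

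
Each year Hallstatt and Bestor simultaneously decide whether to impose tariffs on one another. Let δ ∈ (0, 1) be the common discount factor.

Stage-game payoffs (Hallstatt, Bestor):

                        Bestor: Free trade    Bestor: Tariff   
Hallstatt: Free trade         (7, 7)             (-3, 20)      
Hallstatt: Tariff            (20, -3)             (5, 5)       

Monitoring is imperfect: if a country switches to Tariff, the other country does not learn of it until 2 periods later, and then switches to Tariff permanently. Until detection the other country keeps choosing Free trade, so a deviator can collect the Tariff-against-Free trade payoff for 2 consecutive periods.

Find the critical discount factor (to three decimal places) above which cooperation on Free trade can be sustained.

0.931

Deviating for the 2 undetected periods gains 20−7 = 13 per period over cooperation, then loses 7−5 = 2 per period forever once punishment starts.
Gain: 13(1 + δ + … + δ^1); loss: 2·δ^2/(1−δ).
No profitable deviation ⇔ 13(1−δ^2) ≤ 2·δ^2, i.e. δ^2 ≥ 13/(13+2) = 13/15.
Hence δ ≥ (13/15)^(1/2) ≈ 0.931.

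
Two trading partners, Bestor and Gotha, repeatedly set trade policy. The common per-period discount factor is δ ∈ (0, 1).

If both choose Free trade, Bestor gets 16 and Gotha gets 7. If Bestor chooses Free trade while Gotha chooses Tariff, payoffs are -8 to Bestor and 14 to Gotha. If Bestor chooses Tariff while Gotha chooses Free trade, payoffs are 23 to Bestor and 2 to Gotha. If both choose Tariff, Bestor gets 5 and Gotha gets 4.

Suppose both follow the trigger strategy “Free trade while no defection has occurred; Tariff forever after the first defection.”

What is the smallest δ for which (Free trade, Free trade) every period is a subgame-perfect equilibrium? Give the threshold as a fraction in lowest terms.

7/10

Bestor: cooperation gives 16 each period; deviation gives 23 once then 5 forever.
  16/(1−δ) ≥ 23 + 5δ/(1−δ) ⇒ δ ≥ 7/18.
Gotha: cooperation gives 7 each period; deviation gives 14 once then 4 forever.
  δ ≥ 7/10.
Both must hold, so the binding constraint is Gotha's: δ ≥ 7/10.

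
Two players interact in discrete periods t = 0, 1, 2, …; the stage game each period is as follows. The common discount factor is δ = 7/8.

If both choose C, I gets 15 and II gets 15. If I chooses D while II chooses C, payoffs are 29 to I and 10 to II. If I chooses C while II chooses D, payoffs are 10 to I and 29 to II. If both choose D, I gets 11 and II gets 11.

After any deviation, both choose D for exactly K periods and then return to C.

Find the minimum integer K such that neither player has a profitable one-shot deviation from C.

IC: δ(1−δ^K)/(1−δ) ≥ (29−15)/(15−11) = 7/2.
With δ = 7/8: need 1 − δ^K ≥ 7/2·(1−7/8)/(7/8), i.e. δ^K ≤ 0.5000.
Since (7/8)^5 = 0.5129 and (7/8)^6 = 0.4488, the smallest such K is 6.

6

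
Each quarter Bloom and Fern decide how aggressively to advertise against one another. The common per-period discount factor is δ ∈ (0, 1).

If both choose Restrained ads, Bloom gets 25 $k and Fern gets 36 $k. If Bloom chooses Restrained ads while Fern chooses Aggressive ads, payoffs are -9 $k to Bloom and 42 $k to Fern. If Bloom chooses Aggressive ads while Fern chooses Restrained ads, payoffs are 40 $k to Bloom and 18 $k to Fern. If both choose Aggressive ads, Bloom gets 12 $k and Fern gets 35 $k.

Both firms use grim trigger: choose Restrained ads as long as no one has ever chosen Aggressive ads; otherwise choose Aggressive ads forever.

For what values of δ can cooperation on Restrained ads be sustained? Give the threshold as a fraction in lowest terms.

Bloom's threshold: (40−25)/(40−12) = 15/28.
Fern's threshold: (42−36)/(42−35) = 6/7.
15/28 < 6/7, so Fern binds and δ* = 6/7.

6/7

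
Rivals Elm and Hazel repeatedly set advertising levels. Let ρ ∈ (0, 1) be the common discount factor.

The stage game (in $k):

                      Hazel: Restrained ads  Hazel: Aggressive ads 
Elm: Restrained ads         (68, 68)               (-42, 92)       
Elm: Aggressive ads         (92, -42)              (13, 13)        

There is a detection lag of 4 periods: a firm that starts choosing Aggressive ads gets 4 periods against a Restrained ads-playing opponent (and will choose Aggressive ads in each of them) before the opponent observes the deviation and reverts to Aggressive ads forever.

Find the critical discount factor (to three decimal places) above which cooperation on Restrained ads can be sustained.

Deviating for the 4 undetected periods gains 92−68 = 24 per period over cooperation, then loses 68−13 = 55 per period forever once punishment starts.
Gain: 24(1 + ρ + … + ρ^3); loss: 55·ρ^4/(1−ρ).
No profitable deviation ⇔ 24(1−ρ^4) ≤ 55·ρ^4, i.e. ρ^4 ≥ 24/(24+55) = 24/79.
Hence ρ ≥ (24/79)^(1/4) ≈ 0.742.

0.742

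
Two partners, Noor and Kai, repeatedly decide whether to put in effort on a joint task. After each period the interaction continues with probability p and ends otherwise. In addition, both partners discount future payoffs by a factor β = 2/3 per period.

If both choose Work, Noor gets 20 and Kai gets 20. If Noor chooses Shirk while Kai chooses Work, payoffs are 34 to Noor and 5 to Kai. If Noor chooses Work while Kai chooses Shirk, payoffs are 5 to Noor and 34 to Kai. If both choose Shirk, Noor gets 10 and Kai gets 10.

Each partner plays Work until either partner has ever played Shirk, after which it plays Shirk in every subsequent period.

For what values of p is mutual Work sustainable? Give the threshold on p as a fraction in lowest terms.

Expected continuation weight on next period's payoff is β·p = 2/3·p, which plays the role of the discount factor.
Cooperation requires 2/3·p ≥ (34−20)/(34−10) = 7/12, hence p ≥ 7/8.

7/8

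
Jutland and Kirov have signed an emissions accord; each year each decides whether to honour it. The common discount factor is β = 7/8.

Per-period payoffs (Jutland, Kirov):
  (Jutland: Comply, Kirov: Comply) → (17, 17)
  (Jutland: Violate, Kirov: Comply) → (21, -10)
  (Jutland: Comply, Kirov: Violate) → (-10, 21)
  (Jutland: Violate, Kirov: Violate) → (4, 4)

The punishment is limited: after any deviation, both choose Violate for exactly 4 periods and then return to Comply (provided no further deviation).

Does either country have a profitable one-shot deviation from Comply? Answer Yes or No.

IC: β+…+β^4 ≥ (21−17)/(17−4) = 4/13.
At β = 7/8: partial sum = 2.8967 ≥ 0.3077. Cooperation sustainable.

No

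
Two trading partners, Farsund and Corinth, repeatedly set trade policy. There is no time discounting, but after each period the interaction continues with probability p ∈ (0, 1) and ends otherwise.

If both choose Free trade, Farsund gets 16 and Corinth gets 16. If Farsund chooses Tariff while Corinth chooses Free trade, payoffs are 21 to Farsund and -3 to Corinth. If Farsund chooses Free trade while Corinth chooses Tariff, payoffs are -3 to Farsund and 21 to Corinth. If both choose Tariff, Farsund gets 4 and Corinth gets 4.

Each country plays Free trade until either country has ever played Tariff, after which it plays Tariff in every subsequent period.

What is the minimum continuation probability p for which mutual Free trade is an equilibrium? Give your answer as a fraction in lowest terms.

5/17

With no time discounting, the continuation probability p plays the role of the discount factor.
Grim-trigger IC: 16/(1−p) ≥ 21 + 4p/(1−p) ⇒ p ≥ (21−16)/(21−4) = 5/17.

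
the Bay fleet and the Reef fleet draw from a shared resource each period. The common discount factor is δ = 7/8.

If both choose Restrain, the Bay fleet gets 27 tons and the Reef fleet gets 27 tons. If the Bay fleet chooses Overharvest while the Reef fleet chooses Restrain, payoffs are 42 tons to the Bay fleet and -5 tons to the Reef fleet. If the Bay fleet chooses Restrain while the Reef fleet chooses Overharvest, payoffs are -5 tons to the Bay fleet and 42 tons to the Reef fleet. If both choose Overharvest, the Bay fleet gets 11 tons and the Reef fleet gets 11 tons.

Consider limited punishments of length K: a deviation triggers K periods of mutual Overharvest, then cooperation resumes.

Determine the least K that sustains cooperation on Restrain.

Need Σ_{k=1}^{K} δ^k ≥ (42−27)/(27−11) = 0.9375 at δ = 7/8.
At K = 1 the sum is 0.8750 < 0.9375; at K = 2 it is 1.6406 ≥ 0.9375.
So the minimum punishment length is K = 2.

2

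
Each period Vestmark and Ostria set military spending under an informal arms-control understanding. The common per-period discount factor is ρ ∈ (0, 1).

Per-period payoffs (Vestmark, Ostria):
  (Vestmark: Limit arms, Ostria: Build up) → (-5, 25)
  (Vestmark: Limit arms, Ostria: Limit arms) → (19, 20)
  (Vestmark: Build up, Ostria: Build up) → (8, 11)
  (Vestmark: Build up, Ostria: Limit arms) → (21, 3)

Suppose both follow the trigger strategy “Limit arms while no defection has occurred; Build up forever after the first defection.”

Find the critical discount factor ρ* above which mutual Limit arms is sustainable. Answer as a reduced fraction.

5/14

Vestmark's threshold: (21−19)/(21−8) = 2/13.
Ostria's threshold: (25−20)/(25−11) = 5/14.
2/13 < 5/14, so Ostria binds and ρ* = 5/14.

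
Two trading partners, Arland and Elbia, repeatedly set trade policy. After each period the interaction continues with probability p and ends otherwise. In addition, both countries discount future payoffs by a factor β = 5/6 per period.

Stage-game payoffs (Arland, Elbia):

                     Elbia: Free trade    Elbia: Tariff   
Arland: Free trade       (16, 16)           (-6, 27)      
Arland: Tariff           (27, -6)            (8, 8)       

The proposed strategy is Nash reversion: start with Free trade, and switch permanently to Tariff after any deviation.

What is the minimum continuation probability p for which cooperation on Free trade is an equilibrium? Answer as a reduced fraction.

66/95

Expected continuation weight on next period's payoff is β·p = 5/6·p, which plays the role of the discount factor.
Cooperation requires 5/6·p ≥ (27−16)/(27−8) = 11/19, hence p ≥ 66/95.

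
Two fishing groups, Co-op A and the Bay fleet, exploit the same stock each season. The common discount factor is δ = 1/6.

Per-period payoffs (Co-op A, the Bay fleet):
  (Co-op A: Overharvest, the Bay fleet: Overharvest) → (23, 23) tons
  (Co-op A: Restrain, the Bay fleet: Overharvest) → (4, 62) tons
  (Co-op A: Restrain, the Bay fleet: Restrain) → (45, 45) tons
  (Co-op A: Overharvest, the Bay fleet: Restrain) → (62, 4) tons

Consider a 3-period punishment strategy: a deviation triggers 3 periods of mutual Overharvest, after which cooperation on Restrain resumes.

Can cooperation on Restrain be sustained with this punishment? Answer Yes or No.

IC: δ+…+δ^3 ≥ (62−45)/(45−23) = 17/22.
At δ = 1/6: partial sum = 0.1991 < 0.7727. Cooperation not sustainable.

No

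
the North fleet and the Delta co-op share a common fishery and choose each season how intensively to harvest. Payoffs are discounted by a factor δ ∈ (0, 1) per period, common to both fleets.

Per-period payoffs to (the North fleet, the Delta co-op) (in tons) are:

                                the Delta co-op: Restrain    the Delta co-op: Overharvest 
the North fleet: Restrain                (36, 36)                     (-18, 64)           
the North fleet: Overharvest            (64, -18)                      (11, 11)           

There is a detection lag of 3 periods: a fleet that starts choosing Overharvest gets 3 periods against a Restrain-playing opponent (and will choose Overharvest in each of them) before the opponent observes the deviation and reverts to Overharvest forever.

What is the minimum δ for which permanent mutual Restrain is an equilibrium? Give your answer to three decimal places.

0.808

Deviating for the 3 undetected periods gains 64−36 = 28 per period over cooperation, then loses 36−11 = 25 per period forever once punishment starts.
Gain: 28(1 + δ + … + δ^2); loss: 25·δ^3/(1−δ).
No profitable deviation ⇔ 28(1−δ^3) ≤ 25·δ^3, i.e. δ^3 ≥ 28/(28+25) = 28/53.
Hence δ ≥ (28/53)^(1/3) ≈ 0.808.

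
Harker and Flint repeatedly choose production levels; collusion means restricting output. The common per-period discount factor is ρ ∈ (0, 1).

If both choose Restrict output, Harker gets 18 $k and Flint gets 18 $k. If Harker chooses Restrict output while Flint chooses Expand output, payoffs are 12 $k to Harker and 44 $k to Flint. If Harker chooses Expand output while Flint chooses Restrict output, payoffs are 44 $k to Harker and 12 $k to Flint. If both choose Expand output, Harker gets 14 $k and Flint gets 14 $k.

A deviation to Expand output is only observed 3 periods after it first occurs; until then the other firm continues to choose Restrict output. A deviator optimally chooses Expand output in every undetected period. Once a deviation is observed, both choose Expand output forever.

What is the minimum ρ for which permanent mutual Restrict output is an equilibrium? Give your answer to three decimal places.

0.953

The best deviation is to choose Expand output for all 3 undetected periods, earning 44 each, then 14 forever once detected.
Deviation value: 44(1−ρ^3)/(1−ρ) + 14ρ^3/(1−ρ); cooperation value: 18/(1−ρ).
IC: 18 ≥ 44(1−ρ^3) + 14ρ^3 = 44 − 30ρ^3.
So ρ^3 ≥ 26/30 = 13/15, giving ρ ≥ (13/15)^(1/3) ≈ 0.953.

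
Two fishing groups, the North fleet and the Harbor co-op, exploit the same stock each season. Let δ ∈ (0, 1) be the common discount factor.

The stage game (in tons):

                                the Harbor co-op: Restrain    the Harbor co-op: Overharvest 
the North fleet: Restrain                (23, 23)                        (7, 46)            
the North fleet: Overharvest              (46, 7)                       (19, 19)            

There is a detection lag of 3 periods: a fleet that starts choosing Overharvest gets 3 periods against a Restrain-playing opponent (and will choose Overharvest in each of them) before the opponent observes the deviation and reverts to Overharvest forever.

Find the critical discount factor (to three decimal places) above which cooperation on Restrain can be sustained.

0.948

A deviator earns 46 for 3 periods, then 19 forever; cooperating earns 23 forever. Multiplying the IC by (1−δ):
23 ≥ 46(1−δ^3) + 19δ^3, so 27·δ^3 ≥ 23 and δ^3 ≥ 23/27.
δ ≥ (23/27)^(1/3) ≈ 0.948.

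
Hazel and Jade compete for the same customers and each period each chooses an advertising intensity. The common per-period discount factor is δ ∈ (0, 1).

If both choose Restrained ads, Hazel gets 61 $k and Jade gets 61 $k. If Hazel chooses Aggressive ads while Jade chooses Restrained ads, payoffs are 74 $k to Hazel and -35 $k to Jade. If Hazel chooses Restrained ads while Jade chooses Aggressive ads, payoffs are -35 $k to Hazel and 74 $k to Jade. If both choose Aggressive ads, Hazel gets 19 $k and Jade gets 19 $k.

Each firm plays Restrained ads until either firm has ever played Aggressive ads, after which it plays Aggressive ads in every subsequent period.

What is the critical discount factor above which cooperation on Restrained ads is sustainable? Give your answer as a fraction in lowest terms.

61/(1−δ) ≥ 74 + 19δ/(1−δ)
61 ≥ 74 − 55δ
δ ≥ 13/55.

13/55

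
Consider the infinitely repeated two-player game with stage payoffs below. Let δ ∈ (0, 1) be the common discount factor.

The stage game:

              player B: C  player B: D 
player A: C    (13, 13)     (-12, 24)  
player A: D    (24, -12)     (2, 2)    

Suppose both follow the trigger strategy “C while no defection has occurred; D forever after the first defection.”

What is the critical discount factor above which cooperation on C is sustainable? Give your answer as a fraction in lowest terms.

1/2

Cooperation forever yields 13 each period: 13/(1−δ).
Deviating yields 24 once, then 2 forever: 24 + 2δ/(1−δ).
No profitable deviation requires 13/(1−δ) ≥ 24 + 2δ/(1−δ).
Multiplying by (1−δ): 13 ≥ 24(1−δ) + 2δ = 24 − 22δ.
So 22δ ≥ 11, i.e. δ ≥ 11/22 = 1/2.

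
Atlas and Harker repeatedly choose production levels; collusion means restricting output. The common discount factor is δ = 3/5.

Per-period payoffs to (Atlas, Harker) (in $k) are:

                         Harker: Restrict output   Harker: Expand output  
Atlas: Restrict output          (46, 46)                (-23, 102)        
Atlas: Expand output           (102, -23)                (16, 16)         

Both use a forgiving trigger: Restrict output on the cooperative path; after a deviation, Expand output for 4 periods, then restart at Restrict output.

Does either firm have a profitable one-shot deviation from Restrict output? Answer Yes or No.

IC: δ+…+δ^4 ≥ (102−46)/(46−16) = 28/15.
At δ = 3/5: partial sum = 1.3056 < 1.8667. Cooperation not sustainable.

Yes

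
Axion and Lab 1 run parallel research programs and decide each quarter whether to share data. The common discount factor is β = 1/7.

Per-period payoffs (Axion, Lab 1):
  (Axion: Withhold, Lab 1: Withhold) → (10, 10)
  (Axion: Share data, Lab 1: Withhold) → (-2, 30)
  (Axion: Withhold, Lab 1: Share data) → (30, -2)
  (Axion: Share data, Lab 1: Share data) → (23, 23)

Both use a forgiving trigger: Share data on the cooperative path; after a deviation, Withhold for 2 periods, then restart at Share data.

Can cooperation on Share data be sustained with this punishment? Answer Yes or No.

No

Comparing payoff streams over the 3 periods until play realigns: cooperate → 23(1+β+…+β^2); deviate → 30 + 10(β+…+β^2).
Cooperation is sustained iff (23−10)(β+…+β^2) ≥ 30−23.
β+…+β^2 = 1/7·(1−(1/7)^2)/(1−1/7) = 0.1633, and (30−23)/(23−10) = 0.5385.
0.1633 < 0.5385, so cooperation is not sustainable.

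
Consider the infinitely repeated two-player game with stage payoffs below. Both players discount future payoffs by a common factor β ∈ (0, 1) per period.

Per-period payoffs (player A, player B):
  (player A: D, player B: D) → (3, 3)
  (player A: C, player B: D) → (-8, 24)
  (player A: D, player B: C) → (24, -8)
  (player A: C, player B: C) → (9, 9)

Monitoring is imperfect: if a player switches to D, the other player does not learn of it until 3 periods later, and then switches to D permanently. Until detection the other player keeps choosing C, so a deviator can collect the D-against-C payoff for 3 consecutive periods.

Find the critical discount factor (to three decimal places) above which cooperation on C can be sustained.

A deviator earns 24 for 3 periods, then 3 forever; cooperating earns 9 forever. Multiplying the IC by (1−β):
9 ≥ 24(1−β^3) + 3β^3, so 21·β^3 ≥ 15 and β^3 ≥ 5/7.
β ≥ (5/7)^(1/3) ≈ 0.894.

0.894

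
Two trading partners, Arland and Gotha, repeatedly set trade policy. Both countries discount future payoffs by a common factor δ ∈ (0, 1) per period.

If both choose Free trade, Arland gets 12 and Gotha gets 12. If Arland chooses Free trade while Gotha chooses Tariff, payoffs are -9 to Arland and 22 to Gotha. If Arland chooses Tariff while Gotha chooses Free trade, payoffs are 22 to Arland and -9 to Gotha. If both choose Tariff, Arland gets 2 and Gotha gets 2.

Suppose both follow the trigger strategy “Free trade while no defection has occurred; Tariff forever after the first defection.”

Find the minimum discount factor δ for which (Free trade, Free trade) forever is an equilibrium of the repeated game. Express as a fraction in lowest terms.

1/2

Cooperation forever yields 12 each period: 12/(1−δ).
Deviating yields 22 once, then 2 forever: 22 + 2δ/(1−δ).
No profitable deviation requires 12/(1−δ) ≥ 22 + 2δ/(1−δ).
Multiplying by (1−δ): 12 ≥ 22(1−δ) + 2δ = 22 − 20δ.
So 20δ ≥ 10, i.e. δ ≥ 10/20 = 1/2.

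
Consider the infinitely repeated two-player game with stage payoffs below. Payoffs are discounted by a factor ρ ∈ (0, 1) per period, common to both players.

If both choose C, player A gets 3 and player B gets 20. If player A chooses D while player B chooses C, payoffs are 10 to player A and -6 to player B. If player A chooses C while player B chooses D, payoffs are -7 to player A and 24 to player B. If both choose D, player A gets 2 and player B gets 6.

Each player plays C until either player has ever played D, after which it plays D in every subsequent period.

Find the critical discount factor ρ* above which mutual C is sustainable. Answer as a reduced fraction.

player A: cooperation gives 3 each period; deviation gives 10 once then 2 forever.
  3/(1−ρ) ≥ 10 + 2ρ/(1−ρ) ⇒ ρ ≥ 7/8.
player B: cooperation gives 20 each period; deviation gives 24 once then 6 forever.
  ρ ≥ 4/18 = 2/9.
Both must hold, so the binding constraint is player A's: ρ ≥ 7/8.

7/8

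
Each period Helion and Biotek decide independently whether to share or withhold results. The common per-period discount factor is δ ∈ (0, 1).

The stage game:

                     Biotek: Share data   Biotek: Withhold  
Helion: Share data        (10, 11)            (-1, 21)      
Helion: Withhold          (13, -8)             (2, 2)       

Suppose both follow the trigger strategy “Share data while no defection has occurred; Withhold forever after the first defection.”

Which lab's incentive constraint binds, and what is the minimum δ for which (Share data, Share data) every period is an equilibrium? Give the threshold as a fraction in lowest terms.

Biotek; δ ≥ 10/19

For Helion: deviation gain 13−10 = 3, per-period punishment loss 10−2 = 8. IC gives δ ≥ 3/11.
For Biotek: gain 10, loss 9 per period, so δ ≥ 10/19.
The tighter constraint is Biotek's, so cooperation needs δ ≥ 10/19.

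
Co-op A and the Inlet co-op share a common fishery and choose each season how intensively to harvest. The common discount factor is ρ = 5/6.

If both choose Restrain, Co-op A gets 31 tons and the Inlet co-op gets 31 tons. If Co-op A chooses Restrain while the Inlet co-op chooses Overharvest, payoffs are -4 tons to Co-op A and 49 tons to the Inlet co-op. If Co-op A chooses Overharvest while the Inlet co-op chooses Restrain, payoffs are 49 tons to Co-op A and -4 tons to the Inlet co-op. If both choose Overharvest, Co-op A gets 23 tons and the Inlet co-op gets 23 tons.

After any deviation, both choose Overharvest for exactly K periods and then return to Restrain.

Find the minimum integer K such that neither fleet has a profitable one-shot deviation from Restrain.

4

Need Σ_{k=1}^{K} ρ^k ≥ (49−31)/(31−23) = 2.2500 at ρ = 5/6.
At K = 3 the sum is 2.1065 < 2.2500; at K = 4 it is 2.5887 ≥ 2.2500.
So the minimum punishment length is K = 4.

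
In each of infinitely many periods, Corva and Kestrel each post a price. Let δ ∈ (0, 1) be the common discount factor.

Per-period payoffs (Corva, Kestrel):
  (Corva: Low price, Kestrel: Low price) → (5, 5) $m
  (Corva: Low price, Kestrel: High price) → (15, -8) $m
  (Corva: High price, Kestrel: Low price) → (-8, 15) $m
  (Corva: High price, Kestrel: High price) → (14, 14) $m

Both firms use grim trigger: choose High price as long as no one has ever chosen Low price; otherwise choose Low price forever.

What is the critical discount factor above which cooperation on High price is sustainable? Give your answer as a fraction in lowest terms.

Cooperation forever yields 14 each period: 14/(1−δ).
Deviating yields 15 once, then 5 forever: 15 + 5δ/(1−δ).
No profitable deviation requires 14/(1−δ) ≥ 15 + 5δ/(1−δ).
Multiplying by (1−δ): 14 ≥ 15(1−δ) + 5δ = 15 − 10δ.
So 10δ ≥ 1, i.e. δ ≥ 1/10.

1/10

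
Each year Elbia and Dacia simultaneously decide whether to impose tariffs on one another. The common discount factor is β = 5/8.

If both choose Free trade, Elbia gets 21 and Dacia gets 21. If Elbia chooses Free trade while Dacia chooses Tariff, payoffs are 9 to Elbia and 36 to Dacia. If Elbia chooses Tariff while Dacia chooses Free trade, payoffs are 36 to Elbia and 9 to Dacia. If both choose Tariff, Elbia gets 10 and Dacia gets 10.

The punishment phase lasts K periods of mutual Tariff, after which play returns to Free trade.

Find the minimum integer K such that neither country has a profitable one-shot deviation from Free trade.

IC: β(1−β^K)/(1−β) ≥ (36−21)/(21−10) = 15/11.
With β = 5/8: need 1 − β^K ≥ 15/11·(1−5/8)/(5/8), i.e. β^K ≤ 0.1818.
Since (5/8)^3 = 0.2441 and (5/8)^4 = 0.1526, the smallest such K is 4.

4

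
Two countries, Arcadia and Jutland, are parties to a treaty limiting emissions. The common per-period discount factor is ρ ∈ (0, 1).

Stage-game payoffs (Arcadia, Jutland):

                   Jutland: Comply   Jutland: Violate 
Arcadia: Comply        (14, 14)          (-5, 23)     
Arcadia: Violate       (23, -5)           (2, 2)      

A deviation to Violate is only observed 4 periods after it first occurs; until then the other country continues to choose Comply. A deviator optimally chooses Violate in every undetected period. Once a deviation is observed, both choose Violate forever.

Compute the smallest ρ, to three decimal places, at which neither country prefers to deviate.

0.809

The best deviation is to choose Violate for all 4 undetected periods, earning 23 each, then 2 forever once detected.
Deviation value: 23(1−ρ^4)/(1−ρ) + 2ρ^4/(1−ρ); cooperation value: 14/(1−ρ).
IC: 14 ≥ 23(1−ρ^4) + 2ρ^4 = 23 − 21ρ^4.
So ρ^4 ≥ 9/21 = 3/7, giving ρ ≥ (3/7)^(1/4) ≈ 0.809.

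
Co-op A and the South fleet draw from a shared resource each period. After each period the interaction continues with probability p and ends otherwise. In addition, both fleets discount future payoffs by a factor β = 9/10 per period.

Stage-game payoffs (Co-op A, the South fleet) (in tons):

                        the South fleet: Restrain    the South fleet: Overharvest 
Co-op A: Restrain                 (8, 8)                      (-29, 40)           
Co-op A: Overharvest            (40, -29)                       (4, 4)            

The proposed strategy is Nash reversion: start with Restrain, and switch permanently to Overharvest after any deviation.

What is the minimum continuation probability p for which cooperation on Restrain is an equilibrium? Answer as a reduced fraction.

Expected continuation weight on next period's payoff is β·p = 9/10·p, which plays the role of the discount factor.
Cooperation requires 9/10·p ≥ (40−8)/(40−4) = 8/9, hence p ≥ 80/81.

80/81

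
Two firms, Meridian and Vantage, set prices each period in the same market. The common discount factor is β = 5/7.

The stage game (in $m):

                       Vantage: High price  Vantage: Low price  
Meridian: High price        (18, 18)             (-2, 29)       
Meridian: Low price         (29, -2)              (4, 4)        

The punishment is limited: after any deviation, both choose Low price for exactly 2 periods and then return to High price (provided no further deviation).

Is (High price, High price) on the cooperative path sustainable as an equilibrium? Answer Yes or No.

IC: β+…+β^2 ≥ (29−18)/(18−4) = 11/14.
At β = 5/7: partial sum = 1.2245 ≥ 0.7857. Cooperation sustainable.

Yes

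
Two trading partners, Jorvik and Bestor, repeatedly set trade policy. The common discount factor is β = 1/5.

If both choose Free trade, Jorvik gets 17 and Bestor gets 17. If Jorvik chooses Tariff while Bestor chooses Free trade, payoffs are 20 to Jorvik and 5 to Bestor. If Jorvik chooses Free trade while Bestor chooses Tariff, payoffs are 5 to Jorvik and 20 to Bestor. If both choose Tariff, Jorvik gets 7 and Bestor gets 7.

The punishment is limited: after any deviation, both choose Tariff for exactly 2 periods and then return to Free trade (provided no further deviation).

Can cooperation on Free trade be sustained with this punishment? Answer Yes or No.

No

Comparing payoff streams over the 3 periods until play realigns: cooperate → 17(1+β+…+β^2); deviate → 20 + 7(β+…+β^2).
Cooperation is sustained iff (17−7)(β+…+β^2) ≥ 20−17.
β+…+β^2 = 1/5·(1−(1/5)^2)/(1−1/5) = 0.2400, and (20−17)/(17−7) = 0.3000.
0.2400 < 0.3000, so cooperation is not sustainable.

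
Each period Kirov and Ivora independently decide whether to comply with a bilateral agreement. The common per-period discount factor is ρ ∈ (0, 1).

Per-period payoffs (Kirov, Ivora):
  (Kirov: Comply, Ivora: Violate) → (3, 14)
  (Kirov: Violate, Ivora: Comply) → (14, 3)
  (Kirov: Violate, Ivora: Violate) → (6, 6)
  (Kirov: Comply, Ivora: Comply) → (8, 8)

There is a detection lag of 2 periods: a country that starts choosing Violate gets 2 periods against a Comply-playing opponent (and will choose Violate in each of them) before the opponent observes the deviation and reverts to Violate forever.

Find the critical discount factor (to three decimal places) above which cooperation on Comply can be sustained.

Deviating for the 2 undetected periods gains 14−8 = 6 per period over cooperation, then loses 8−6 = 2 per period forever once punishment starts.
Gain: 6(1 + ρ + … + ρ^1); loss: 2·ρ^2/(1−ρ).
No profitable deviation ⇔ 6(1−ρ^2) ≤ 2·ρ^2, i.e. ρ^2 ≥ 6/(6+2) = 3/4.
Hence ρ ≥ (3/4)^(1/2) ≈ 0.866.

0.866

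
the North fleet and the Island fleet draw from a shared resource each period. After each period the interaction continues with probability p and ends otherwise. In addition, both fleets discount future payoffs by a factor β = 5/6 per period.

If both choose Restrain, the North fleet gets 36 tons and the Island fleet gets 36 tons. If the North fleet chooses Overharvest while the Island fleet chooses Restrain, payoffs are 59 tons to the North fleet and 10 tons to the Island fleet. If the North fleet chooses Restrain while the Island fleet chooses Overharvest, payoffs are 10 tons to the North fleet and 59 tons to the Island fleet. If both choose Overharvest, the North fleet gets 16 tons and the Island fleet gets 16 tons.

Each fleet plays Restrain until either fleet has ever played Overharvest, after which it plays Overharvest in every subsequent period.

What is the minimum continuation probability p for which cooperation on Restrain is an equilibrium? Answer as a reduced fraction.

138/215

Expected continuation weight on next period's payoff is β·p = 5/6·p, which plays the role of the discount factor.
Cooperation requires 5/6·p ≥ (59−36)/(59−16) = 23/43, hence p ≥ 138/215.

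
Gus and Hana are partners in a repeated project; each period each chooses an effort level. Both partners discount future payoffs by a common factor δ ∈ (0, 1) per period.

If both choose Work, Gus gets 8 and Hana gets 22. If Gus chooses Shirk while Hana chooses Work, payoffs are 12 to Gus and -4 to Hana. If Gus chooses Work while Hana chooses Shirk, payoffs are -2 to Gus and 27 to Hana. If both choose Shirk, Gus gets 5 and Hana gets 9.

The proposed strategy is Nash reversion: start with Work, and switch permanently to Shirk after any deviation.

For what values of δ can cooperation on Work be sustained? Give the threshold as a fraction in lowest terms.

Gus: cooperation gives 8 each period; deviation gives 12 once then 5 forever.
  8/(1−δ) ≥ 12 + 5δ/(1−δ) ⇒ δ ≥ 4/7.
Hana: cooperation gives 22 each period; deviation gives 27 once then 9 forever.
  δ ≥ 5/18.
Both must hold, so the binding constraint is Gus's: δ ≥ 4/7.

4/7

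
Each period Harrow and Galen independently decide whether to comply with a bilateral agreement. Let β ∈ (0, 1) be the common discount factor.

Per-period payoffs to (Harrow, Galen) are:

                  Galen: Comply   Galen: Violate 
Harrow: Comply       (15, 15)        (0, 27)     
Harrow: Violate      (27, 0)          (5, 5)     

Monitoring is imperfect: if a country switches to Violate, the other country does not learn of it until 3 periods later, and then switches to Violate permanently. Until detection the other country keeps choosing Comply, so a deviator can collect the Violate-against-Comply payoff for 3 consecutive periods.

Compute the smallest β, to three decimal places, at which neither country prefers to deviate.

A deviator earns 27 for 3 periods, then 5 forever; cooperating earns 15 forever. Multiplying the IC by (1−β):
15 ≥ 27(1−β^3) + 5β^3, so 22·β^3 ≥ 12 and β^3 ≥ 6/11.
β ≥ (6/11)^(1/3) ≈ 0.817.

0.817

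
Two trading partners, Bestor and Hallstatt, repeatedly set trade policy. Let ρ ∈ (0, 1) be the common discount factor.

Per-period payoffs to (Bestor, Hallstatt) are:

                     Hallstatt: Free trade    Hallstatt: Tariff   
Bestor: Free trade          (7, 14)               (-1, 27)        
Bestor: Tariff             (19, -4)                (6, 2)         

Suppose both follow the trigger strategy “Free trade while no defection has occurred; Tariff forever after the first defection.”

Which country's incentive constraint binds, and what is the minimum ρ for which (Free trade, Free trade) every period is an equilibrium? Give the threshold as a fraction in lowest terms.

Bestor: cooperation gives 7 each period; deviation gives 19 once then 6 forever.
  7/(1−ρ) ≥ 19 + 6ρ/(1−ρ) ⇒ ρ ≥ 12/13.
Hallstatt: cooperation gives 14 each period; deviation gives 27 once then 2 forever.
  ρ ≥ 13/25.
Both must hold, so the binding constraint is Bestor's: ρ ≥ 12/13.

Bestor; ρ ≥ 12/13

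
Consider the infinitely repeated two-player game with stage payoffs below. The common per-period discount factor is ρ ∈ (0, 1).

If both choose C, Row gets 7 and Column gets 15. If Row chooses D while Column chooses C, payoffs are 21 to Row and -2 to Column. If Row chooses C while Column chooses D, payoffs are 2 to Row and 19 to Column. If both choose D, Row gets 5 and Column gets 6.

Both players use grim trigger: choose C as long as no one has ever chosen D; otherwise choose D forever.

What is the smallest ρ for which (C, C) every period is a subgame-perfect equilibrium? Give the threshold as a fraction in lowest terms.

For Row: deviation gain 21−7 = 14, per-period punishment loss 7−5 = 2. IC gives ρ ≥ 14/16 = 7/8.
For Column: gain 4, loss 9 per period, so ρ ≥ 4/13.
The tighter constraint is Row's, so cooperation needs ρ ≥ 7/8.

7/8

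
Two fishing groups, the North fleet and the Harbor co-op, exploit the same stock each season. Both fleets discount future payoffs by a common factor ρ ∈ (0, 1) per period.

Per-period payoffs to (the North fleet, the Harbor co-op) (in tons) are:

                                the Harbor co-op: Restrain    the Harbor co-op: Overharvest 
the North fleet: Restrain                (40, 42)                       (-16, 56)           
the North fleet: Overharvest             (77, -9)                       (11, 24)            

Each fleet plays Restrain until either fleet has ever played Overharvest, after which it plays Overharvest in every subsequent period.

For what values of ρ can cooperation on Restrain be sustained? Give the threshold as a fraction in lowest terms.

For the North fleet: deviation gain 77−40 = 37, per-period punishment loss 40−11 = 29. IC gives ρ ≥ 37/66.
For the Harbor co-op: gain 14, loss 18 per period, so ρ ≥ 14/32 = 7/16.
The tighter constraint is the North fleet's, so cooperation needs ρ ≥ 37/66.

37/66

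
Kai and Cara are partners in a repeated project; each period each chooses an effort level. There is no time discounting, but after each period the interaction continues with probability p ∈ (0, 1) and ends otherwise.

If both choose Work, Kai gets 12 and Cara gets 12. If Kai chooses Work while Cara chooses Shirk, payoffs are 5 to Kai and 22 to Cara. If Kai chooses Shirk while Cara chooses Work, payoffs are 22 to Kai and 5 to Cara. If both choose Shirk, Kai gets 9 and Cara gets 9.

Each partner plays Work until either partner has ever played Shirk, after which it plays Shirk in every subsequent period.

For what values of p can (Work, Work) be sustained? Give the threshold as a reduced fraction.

10/13

Expected cooperation value is 12 + p·12 + p²·12 + … = 12/(1−p); deviation gives 22 + p·9/(1−p).
12 ≥ 22(1−p) + 9p ⇒ 13p ≥ 10 ⇒ p ≥ 10/13.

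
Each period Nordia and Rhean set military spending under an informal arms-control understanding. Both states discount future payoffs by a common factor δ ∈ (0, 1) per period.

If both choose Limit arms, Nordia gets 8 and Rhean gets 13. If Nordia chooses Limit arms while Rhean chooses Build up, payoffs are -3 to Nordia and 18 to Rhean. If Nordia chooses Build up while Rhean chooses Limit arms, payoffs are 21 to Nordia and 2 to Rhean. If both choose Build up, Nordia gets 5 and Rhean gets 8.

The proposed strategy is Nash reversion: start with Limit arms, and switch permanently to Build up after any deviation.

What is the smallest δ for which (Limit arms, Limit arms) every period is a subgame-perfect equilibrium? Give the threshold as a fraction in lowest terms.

13/16

For Nordia: deviation gain 21−8 = 13, per-period punishment loss 8−5 = 3. IC gives δ ≥ 13/16.
For Rhean: gain 5, loss 5 per period, so δ ≥ 5/10 = 1/2.
The tighter constraint is Nordia's, so cooperation needs δ ≥ 13/16.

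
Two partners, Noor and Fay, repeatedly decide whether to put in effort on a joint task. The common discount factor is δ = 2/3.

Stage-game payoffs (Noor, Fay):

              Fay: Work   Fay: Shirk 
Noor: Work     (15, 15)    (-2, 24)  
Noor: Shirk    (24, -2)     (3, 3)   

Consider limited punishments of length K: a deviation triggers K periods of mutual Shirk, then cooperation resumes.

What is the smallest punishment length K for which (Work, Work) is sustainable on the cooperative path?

IC: δ(1−δ^K)/(1−δ) ≥ (24−15)/(15−3) = 3/4.
With δ = 2/3: need 1 − δ^K ≥ 3/4·(1−2/3)/(2/3), i.e. δ^K ≤ 0.6250.
Since (2/3)^1 = 0.6667 and (2/3)^2 = 0.4444, the smallest such K is 2.

2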